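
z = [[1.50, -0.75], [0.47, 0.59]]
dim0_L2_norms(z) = [1.57, 0.95]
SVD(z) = [[-0.99, -0.11], [-0.11, 0.99]] @ diag([1.6860617983401531, 0.7339588627286728]) @ [[-0.92, 0.4], [0.40, 0.92]]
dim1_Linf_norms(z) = [1.5, 0.59]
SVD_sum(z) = [[1.53, -0.67], [0.18, -0.08]] + [[-0.03, -0.08], [0.29, 0.67]]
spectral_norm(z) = 1.69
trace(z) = 2.09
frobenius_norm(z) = 1.84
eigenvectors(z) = [[(0.78+0j), (0.78-0j)], [(0.48-0.4j), 0.48+0.40j]]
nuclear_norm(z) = 2.42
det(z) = 1.24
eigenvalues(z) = [(1.04+0.38j), (1.04-0.38j)]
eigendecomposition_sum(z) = [[(0.75-0.43j),-0.37+1.03j], [0.23-0.64j,(0.3+0.81j)]] + [[(0.75+0.43j), -0.38-1.03j], [0.24+0.64j, 0.29-0.81j]]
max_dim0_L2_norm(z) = 1.57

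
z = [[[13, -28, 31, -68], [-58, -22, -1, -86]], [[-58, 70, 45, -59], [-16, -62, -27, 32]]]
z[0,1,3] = -86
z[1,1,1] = -62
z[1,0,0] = -58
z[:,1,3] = [-86, 32]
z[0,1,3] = -86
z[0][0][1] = -28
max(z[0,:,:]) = 31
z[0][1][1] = -22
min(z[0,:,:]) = -86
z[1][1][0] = -16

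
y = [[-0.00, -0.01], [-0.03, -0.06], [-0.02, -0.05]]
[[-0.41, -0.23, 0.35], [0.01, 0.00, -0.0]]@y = [[-0.0, 0.0],[0.00, -0.0]]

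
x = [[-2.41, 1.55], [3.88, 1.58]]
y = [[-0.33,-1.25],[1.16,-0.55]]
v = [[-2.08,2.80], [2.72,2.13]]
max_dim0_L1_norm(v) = 4.93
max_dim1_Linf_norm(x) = 3.88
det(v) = -12.05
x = v + y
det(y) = 1.63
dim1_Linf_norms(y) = [1.25, 1.16]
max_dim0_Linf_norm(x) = 3.88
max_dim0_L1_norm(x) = 6.29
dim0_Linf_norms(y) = [1.16, 1.25]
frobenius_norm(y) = 1.82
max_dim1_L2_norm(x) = 4.19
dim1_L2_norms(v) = [3.49, 3.45]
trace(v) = 0.05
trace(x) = -0.83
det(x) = -9.82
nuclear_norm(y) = 2.57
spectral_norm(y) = 1.40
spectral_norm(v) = 3.52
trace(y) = -0.88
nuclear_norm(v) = 6.94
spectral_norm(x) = 4.61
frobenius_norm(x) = 5.08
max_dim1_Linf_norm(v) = 2.8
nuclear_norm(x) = 6.74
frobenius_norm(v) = 4.91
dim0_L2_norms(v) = [3.42, 3.52]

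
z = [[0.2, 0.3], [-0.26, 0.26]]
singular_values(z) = [0.4, 0.33]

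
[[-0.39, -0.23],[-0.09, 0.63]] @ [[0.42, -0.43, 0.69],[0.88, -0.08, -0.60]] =[[-0.37, 0.19, -0.13], [0.52, -0.01, -0.44]]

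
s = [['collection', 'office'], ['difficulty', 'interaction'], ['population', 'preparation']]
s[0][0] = 'collection'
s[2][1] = 'preparation'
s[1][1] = 'interaction'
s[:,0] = ['collection', 'difficulty', 'population']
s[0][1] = 'office'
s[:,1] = ['office', 'interaction', 'preparation']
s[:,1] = ['office', 'interaction', 'preparation']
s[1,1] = 'interaction'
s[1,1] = 'interaction'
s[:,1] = ['office', 'interaction', 'preparation']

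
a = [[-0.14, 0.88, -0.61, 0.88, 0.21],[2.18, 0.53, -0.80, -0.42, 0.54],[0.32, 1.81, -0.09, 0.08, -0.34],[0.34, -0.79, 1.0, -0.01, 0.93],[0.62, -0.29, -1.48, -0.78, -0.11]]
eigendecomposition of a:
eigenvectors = [[(0.63+0j),-0.14-0.23j,-0.14+0.23j,(0.33+0.06j),0.33-0.06j], [(-0.49+0j),-0.32-0.45j,-0.32+0.45j,-0.26-0.04j,-0.26+0.04j], [0.37+0.00j,(-0.6+0j),(-0.6-0j),(-0.02+0.15j),-0.02-0.15j], [(-0.44+0j),-0.05+0.00j,(-0.05-0j),0.37+0.41j,(0.37-0.41j)], [(-0.19+0j),0.35-0.37j,0.35+0.37j,(-0.7+0j),(-0.7-0j)]]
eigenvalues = [(-1.85+0j), (1.16+1.29j), (1.16-1.29j), (-0.15+0.71j), (-0.15-0.71j)]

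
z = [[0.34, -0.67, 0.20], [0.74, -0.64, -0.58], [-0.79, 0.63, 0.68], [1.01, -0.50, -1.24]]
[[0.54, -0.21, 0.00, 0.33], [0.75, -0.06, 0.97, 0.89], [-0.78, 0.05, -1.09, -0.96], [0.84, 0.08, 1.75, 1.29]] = z @ [[0.8, -0.88, 0.58, 0.96],[-0.36, -0.33, 0.01, -0.07],[0.12, -0.65, -0.94, -0.23]]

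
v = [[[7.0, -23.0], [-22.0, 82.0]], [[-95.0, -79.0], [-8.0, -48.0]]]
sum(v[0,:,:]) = 44.0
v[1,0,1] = -79.0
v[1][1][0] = -8.0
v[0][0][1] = -23.0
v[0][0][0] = 7.0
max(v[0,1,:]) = 82.0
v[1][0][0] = -95.0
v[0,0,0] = 7.0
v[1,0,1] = -79.0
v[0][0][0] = 7.0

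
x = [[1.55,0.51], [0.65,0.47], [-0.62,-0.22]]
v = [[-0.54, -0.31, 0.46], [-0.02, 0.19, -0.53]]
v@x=[[-1.32, -0.52], [0.42, 0.2]]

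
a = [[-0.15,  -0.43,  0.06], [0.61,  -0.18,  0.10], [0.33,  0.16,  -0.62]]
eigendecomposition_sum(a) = [[(-0.07+0.25j), (-0.2-0.07j), -0.02+0.03j], [0.31+0.08j, (-0.09+0.24j), (0.04+0.02j)], [(0.12+0.07j), -0.06+0.10j, (0.02+0.01j)]] + [[-0.07-0.25j,-0.20+0.07j,-0.02-0.03j], [0.31-0.08j,-0.09-0.24j,0.04-0.02j], [(0.12-0.07j),-0.06-0.10j,(0.02-0.01j)]] + [[(-0.01+0j), -0.04-0.00j, 0.09+0.00j],[(-0+0j), (-0.01-0j), (0.02+0j)],[0.08-0.00j, 0.28+0.00j, -0.65-0.00j]]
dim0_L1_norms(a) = [1.09, 0.77, 0.78]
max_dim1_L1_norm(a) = 1.11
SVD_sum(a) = [[-0.19, -0.06, 0.16], [0.26, 0.08, -0.22], [0.5, 0.16, -0.42]] + [[0.11, -0.10, 0.1], [0.34, -0.31, 0.29], [-0.13, 0.12, -0.11]] + [[-0.08, -0.27, -0.19], [0.01, 0.04, 0.03], [-0.03, -0.12, -0.09]]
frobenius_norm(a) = 1.07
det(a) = -0.18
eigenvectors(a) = [[(-0+0.59j), (-0-0.59j), (-0.14+0j)], [0.74+0.00j, 0.74-0.00j, -0.03+0.00j], [0.32+0.07j, 0.32-0.07j, (0.99+0j)]]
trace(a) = -0.95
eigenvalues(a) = [(-0.14+0.5j), (-0.14-0.5j), (-0.67+0j)]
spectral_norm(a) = 0.80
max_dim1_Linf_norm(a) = 0.62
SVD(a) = [[-0.32, -0.30, 0.9], [0.43, -0.89, -0.14], [0.84, 0.35, 0.41]] @ diag([0.7965847061012069, 0.6071827123357227, 0.37574187928189273]) @ [[0.74, 0.24, -0.63], [-0.63, 0.57, -0.53], [-0.22, -0.79, -0.57]]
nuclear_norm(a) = 1.78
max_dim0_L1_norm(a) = 1.09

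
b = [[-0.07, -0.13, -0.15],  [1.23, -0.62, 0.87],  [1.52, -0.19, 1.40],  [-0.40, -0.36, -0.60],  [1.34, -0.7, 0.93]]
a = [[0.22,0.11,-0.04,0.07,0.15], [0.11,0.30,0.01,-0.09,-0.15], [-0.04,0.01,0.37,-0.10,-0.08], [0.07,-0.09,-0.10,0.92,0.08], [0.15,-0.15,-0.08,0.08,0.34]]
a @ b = [[0.23, -0.22, 0.1], [0.21, -0.06, 0.17], [0.51, 0.02, 0.52], [-0.53, -0.32, -0.71], [0.11, -0.18, 0.0]]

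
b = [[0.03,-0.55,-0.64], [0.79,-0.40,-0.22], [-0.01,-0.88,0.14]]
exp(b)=[[0.91, -0.19, -0.63], [0.65, 0.64, -0.43], [-0.33, -0.77, 1.32]]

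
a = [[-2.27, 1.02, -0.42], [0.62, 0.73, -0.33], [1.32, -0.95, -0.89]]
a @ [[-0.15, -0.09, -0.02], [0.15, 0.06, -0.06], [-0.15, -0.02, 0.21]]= [[0.56, 0.27, -0.1],[0.07, -0.01, -0.13],[-0.21, -0.16, -0.16]]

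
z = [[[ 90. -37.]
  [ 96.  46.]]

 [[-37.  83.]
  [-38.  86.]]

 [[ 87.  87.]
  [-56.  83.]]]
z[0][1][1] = 46.0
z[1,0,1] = 83.0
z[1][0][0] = -37.0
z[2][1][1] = 83.0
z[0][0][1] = -37.0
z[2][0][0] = 87.0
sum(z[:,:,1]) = 348.0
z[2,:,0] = [87.0, -56.0]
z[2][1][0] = -56.0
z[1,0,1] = 83.0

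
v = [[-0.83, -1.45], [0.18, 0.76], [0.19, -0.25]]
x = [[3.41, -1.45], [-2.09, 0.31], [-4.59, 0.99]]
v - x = [[-4.24, 0.00], [2.27, 0.45], [4.78, -1.24]]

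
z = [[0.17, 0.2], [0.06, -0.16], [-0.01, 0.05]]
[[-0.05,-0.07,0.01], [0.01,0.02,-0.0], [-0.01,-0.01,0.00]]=z @ [[-0.12, -0.17, 0.04], [-0.13, -0.20, 0.02]]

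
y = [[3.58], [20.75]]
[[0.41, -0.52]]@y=[[-9.32]]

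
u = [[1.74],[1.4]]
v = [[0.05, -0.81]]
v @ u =[[-1.05]]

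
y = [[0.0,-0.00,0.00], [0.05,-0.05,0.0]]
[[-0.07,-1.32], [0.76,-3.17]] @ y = [[-0.07, 0.07, 0.0], [-0.16, 0.16, 0.0]]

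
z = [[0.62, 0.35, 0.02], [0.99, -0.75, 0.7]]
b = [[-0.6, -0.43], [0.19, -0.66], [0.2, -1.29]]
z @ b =[[-0.3, -0.52],[-0.60, -0.83]]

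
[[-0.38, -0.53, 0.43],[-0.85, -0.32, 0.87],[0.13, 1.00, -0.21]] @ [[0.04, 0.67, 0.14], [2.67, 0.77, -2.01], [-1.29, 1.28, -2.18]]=[[-1.98, -0.11, 0.07],[-2.01, 0.30, -1.37],[2.95, 0.59, -1.53]]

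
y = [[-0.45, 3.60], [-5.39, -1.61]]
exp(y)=[[-0.17,-0.28],[0.41,-0.08]]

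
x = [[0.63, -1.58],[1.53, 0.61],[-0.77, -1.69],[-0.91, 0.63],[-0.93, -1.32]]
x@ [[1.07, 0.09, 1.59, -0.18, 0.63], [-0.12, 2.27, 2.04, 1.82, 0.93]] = [[0.86, -3.53, -2.22, -2.99, -1.07], [1.56, 1.52, 3.68, 0.83, 1.53], [-0.62, -3.91, -4.67, -2.94, -2.06], [-1.05, 1.35, -0.16, 1.31, 0.01], [-0.84, -3.08, -4.17, -2.24, -1.81]]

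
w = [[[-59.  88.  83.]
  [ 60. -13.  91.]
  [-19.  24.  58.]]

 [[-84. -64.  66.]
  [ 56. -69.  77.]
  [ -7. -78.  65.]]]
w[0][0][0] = -59.0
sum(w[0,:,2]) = 232.0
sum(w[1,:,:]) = -38.0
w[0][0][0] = -59.0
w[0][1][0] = 60.0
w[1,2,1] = -78.0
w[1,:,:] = [[-84.0, -64.0, 66.0], [56.0, -69.0, 77.0], [-7.0, -78.0, 65.0]]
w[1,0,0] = -84.0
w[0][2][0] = -19.0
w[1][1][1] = -69.0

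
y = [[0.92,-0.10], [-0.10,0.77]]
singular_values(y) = [0.97, 0.72]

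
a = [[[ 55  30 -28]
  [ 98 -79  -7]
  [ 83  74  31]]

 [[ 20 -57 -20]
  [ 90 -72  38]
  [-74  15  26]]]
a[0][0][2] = -28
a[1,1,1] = -72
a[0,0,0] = 55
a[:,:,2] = [[-28, -7, 31], [-20, 38, 26]]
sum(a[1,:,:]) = -34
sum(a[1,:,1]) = -114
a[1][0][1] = -57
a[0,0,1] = 30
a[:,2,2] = [31, 26]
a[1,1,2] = 38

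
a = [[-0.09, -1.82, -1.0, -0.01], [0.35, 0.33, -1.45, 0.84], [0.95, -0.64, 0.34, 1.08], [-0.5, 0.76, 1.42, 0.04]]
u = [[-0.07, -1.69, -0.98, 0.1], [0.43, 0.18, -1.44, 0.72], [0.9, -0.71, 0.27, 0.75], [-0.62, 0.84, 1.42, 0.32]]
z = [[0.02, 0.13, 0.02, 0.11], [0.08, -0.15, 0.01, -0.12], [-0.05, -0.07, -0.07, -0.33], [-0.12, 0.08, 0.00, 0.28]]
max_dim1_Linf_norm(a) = 1.82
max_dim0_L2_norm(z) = 0.46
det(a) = 3.26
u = a + z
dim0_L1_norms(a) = [1.89, 3.55, 4.21, 1.97]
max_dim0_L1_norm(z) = 0.84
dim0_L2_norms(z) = [0.15, 0.23, 0.07, 0.46]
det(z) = 0.00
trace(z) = 0.08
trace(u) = 0.70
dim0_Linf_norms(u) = [0.9, 1.69, 1.44, 0.75]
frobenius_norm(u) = 3.43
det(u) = 3.44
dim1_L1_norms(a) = [2.92, 2.97, 3.01, 2.72]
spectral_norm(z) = 0.50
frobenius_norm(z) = 0.54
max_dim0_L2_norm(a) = 2.29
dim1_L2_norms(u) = [1.96, 1.68, 1.4, 1.79]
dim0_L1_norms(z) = [0.27, 0.43, 0.1, 0.84]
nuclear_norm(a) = 6.40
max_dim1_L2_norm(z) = 0.35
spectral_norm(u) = 2.75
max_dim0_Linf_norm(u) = 1.69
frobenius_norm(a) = 3.58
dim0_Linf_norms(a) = [0.95, 1.82, 1.45, 1.08]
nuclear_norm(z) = 0.79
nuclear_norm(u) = 6.17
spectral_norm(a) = 2.73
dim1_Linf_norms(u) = [1.69, 1.44, 0.9, 1.42]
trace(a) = 0.62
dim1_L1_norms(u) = [2.84, 2.77, 2.63, 3.2]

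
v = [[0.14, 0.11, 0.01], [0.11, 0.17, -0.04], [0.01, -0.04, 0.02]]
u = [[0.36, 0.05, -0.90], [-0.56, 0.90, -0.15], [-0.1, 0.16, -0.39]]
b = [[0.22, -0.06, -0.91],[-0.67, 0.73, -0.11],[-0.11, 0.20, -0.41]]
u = b + v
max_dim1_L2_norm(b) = 1.0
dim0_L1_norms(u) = [1.02, 1.11, 1.44]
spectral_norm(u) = 1.11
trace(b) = 0.54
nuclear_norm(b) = 2.05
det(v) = -0.00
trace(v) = 0.33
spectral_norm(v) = 0.27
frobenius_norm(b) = 1.45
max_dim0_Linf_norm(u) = 0.9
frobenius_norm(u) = 1.51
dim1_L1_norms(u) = [1.31, 1.61, 0.65]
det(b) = 0.00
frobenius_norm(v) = 0.28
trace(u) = 0.87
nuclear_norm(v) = 0.34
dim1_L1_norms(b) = [1.19, 1.51, 0.72]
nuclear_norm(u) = 2.24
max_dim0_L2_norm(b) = 1.0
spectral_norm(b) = 1.04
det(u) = -0.13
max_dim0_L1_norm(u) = 1.44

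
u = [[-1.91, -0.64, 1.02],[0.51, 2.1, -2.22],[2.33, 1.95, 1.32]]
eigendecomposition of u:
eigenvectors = [[(0.86+0j), (0.16+0.09j), 0.16-0.09j], [(-0.31+0j), (-0.76+0j), (-0.76-0j)], [-0.40+0.00j, (-0.06+0.62j), (-0.06-0.62j)]]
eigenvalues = [(-2.15+0j), (1.83+1.75j), (1.83-1.75j)]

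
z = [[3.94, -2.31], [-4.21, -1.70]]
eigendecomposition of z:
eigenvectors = [[0.86, 0.31], [-0.51, 0.95]]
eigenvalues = [5.32, -3.08]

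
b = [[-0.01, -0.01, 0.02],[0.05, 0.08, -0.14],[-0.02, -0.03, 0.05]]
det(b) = 0.000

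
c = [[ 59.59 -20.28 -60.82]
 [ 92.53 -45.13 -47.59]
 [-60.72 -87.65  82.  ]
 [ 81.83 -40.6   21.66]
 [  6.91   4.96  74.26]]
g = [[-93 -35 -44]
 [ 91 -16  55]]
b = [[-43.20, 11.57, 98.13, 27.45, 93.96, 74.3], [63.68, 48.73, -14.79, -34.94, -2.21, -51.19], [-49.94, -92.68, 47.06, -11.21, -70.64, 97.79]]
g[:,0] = [-93, 91]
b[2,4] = -70.64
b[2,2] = 47.06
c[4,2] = 74.26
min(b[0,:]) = -43.2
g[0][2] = -44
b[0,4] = 93.96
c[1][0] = 92.53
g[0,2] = -44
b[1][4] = -2.21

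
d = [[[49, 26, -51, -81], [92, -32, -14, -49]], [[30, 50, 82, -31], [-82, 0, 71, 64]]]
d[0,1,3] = -49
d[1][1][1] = 0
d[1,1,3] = 64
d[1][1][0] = -82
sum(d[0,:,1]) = -6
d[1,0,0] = 30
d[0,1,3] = -49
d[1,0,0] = 30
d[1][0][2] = 82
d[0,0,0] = 49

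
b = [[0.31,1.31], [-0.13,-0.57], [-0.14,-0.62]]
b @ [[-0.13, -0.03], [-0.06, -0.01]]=[[-0.12,-0.02], [0.05,0.01], [0.06,0.01]]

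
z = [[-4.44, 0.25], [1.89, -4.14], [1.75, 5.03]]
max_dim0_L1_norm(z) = 9.42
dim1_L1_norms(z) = [4.69, 6.03, 6.78]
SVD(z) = [[0.04, 0.86], [-0.64, -0.36], [0.77, -0.35]] @ diag([6.519515329184713, 5.132944561606478]) @ [[-0.01, 1.0], [-1.0, -0.01]]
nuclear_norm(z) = 11.65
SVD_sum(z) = [[-0.0, 0.29], [0.03, -4.16], [-0.04, 5.02]] + [[-4.44, -0.04], [1.86, 0.02], [1.79, 0.01]]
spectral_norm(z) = 6.52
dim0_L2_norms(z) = [5.13, 6.52]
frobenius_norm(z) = 8.30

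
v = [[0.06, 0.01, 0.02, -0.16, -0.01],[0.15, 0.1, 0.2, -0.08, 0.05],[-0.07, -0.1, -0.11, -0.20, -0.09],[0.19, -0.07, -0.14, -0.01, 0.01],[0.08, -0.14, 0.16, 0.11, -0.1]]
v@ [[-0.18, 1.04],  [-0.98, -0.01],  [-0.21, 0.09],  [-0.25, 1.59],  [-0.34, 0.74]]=[[0.02,-0.20], [-0.16,0.08], [0.21,-0.47], [0.06,0.18], [0.10,0.20]]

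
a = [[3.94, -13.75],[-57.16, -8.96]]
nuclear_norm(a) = 72.07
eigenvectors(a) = [[0.52,0.36], [-0.85,0.93]]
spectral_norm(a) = 57.89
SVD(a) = [[-0.03, 1.0],[1.00, 0.03]] @ diag([57.88656708308149, 14.187270750074028]) @ [[-0.99, -0.15], [0.15, -0.99]]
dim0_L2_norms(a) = [57.3, 16.41]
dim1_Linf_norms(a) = [13.75, 57.16]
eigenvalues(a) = [26.26, -31.28]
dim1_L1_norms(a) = [17.69, 66.12]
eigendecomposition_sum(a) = [[16.07, -6.28],[-26.09, 10.18]] + [[-12.13,-7.47], [-31.07,-19.14]]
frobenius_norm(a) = 59.60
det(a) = -821.25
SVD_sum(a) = [[1.86, 0.28], [-57.23, -8.51]] + [[2.08,  -14.03], [0.07,  -0.45]]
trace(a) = -5.02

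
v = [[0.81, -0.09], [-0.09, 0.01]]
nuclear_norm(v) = 0.82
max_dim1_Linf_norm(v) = 0.81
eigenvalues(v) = [0.82, 0.0]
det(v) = 0.00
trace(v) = 0.82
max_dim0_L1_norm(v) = 0.9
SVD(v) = [[-0.99, 0.11], [0.11, 0.99]] @ diag([0.8200000000000001, 2.69566628409889e-18]) @ [[-0.99, 0.11],[0.11, 0.99]]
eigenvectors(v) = [[0.99, 0.11], [-0.11, 0.99]]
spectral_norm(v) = 0.82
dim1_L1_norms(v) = [0.9, 0.1]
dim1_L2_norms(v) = [0.81, 0.09]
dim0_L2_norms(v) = [0.81, 0.09]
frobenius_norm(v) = 0.82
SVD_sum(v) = [[0.81, -0.09],[-0.09, 0.01]] + [[0.0, 0.00], [0.00, 0.0]]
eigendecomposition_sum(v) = [[0.81, -0.09], [-0.09, 0.01]] + [[0.00, 0.00], [0.0, 0.00]]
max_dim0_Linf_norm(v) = 0.81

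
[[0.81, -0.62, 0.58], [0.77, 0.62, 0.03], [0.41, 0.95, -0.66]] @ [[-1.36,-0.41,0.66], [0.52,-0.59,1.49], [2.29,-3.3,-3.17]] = [[-0.1, -1.88, -2.23],  [-0.66, -0.78, 1.34],  [-1.58, 1.45, 3.78]]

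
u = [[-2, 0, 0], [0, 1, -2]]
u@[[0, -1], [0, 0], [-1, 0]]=[[0, 2], [2, 0]]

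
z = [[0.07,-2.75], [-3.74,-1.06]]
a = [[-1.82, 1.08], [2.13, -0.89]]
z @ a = [[-5.98, 2.52], [4.55, -3.10]]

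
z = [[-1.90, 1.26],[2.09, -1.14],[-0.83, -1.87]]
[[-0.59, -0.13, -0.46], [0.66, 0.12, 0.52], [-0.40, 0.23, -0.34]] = z @ [[0.35, -0.01, 0.28],[0.06, -0.12, 0.06]]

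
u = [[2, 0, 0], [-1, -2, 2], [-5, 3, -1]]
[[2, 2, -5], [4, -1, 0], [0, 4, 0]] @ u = [[27, -19, 9], [9, 2, -2], [-4, -8, 8]]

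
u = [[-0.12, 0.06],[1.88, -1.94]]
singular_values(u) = [2.7, 0.04]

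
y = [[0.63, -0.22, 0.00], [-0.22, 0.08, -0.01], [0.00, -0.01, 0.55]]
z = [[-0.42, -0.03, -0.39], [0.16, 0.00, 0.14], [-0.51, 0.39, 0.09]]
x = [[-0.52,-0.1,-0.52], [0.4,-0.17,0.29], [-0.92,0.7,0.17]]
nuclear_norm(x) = 2.10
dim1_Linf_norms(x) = [0.52, 0.4, 0.92]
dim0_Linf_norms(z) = [0.51, 0.39, 0.39]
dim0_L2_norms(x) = [1.13, 0.73, 0.62]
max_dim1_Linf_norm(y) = 0.63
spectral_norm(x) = 1.29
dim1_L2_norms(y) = [0.67, 0.23, 0.55]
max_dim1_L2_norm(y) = 0.67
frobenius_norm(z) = 0.89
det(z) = 0.00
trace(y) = 1.26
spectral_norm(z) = 0.76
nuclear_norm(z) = 1.23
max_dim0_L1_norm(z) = 1.09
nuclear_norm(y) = 1.26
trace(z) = -0.33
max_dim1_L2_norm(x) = 1.17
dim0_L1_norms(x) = [1.84, 0.97, 0.98]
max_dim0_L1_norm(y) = 0.85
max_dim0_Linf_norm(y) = 0.63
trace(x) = -0.52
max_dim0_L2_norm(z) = 0.68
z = y @ x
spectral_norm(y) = 0.71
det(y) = 0.00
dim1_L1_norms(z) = [0.84, 0.3, 0.99]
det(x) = 0.09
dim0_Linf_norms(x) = [0.92, 0.7, 0.52]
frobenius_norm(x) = 1.48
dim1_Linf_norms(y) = [0.63, 0.22, 0.55]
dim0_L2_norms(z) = [0.68, 0.39, 0.42]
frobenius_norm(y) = 0.90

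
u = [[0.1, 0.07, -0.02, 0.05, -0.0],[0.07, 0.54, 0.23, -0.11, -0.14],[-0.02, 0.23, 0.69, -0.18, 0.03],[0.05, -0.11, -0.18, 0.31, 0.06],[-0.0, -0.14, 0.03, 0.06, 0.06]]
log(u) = [[-2.56+0.09j, (0.51-0.17j), -0.18+0.10j, (0.27+0.08j), 0.48-0.49j], [0.51-0.17j, -1.12+0.29j, 0.59-0.18j, -0.06-0.14j, (-1.41+0.87j)], [(-0.18+0.1j), 0.59-0.18j, -0.61+0.11j, -0.46+0.08j, 0.77-0.52j], [0.27+0.08j, -0.06-0.14j, (-0.46+0.08j), (-1.43+0.07j), 0.70-0.41j], [(0.48-0.49j), (-1.41+0.87j), 0.77-0.52j, (0.7-0.41j), (-5.11+2.59j)]]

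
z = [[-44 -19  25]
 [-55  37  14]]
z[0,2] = 25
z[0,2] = 25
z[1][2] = 14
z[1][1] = 37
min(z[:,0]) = -55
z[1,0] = -55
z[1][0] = -55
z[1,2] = 14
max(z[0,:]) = 25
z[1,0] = -55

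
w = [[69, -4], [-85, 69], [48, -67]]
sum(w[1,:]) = -16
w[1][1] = 69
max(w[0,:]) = 69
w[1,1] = 69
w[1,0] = -85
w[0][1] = -4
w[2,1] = -67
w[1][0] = -85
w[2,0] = 48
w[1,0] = -85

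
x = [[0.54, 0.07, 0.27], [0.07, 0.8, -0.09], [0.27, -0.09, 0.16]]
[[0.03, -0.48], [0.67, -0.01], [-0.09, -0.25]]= x@[[-0.70, -0.15], [1.04, -0.16], [1.23, -1.42]]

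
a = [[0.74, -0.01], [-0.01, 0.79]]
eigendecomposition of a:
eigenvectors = [[-0.98, 0.19], [-0.19, -0.98]]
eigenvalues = [0.74, 0.79]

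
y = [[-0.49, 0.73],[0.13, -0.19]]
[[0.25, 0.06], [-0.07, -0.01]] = y@ [[-0.19, 0.45], [0.22, 0.38]]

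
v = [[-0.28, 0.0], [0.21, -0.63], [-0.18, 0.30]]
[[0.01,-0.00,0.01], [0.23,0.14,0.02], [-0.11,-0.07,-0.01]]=v @ [[-0.03, 0.01, -0.02], [-0.37, -0.22, -0.04]]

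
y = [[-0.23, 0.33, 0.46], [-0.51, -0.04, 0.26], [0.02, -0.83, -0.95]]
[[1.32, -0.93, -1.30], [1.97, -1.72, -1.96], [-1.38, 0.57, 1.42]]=y @ [[-2.66,  2.70,  2.29], [-0.95,  0.76,  1.56], [2.23,  -1.21,  -2.81]]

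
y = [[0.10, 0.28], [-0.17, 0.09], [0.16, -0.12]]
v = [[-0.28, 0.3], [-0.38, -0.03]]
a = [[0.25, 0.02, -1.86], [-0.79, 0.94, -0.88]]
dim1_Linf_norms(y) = [0.28, 0.17, 0.16]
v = a @ y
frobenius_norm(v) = 0.56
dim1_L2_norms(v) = [0.41, 0.38]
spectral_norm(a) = 2.12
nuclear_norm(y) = 0.57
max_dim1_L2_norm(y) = 0.3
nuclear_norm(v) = 0.75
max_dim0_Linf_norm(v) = 0.38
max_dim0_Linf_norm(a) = 1.86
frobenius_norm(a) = 2.41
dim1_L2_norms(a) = [1.88, 1.51]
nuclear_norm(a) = 3.27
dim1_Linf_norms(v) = [0.3, 0.38]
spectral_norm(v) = 0.50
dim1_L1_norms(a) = [2.13, 2.61]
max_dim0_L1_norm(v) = 0.66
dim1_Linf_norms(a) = [1.86, 0.94]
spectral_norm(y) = 0.32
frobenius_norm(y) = 0.41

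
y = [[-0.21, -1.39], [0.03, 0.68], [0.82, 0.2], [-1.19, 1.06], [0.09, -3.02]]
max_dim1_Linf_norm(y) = 3.02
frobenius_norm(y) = 3.85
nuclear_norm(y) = 5.00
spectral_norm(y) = 3.58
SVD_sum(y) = [[0.13, -1.36], [-0.07, 0.67], [-0.01, 0.12], [-0.12, 1.17], [0.3, -3.0]] + [[-0.34,-0.03],[0.1,0.01],[0.83,0.08],[-1.07,-0.11],[-0.21,-0.02]]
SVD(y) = [[0.38, 0.24], [-0.19, -0.07], [-0.03, -0.59], [-0.33, 0.76], [0.84, 0.15]] @ diag([3.575397366167546, 1.4271067493366334]) @ [[0.1, -1.00], [-1.0, -0.10]]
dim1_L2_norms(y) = [1.41, 0.68, 0.84, 1.59, 3.02]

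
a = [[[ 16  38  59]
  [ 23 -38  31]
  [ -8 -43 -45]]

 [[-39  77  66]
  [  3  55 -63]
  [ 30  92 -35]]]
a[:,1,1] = [-38, 55]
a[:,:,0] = [[16, 23, -8], [-39, 3, 30]]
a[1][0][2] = 66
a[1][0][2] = 66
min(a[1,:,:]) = -63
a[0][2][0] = -8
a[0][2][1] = -43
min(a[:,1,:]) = -63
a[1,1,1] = 55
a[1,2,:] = [30, 92, -35]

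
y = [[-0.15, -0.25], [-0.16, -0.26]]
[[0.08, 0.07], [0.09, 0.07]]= y @ [[0.2, 0.27], [-0.46, -0.43]]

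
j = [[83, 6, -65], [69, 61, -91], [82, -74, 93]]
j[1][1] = 61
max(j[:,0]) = 83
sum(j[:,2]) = -63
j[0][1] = 6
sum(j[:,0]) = 234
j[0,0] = 83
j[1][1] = 61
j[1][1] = 61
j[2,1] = -74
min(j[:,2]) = -91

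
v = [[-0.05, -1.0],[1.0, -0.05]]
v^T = [[-0.05, 1.00], [-1.00, -0.05]]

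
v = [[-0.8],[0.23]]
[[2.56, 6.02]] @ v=[[-0.66]]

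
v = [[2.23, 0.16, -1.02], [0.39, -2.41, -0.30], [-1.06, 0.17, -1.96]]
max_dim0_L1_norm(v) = 3.68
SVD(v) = [[-0.70, 0.66, 0.28], [-0.69, -0.73, 0.0], [0.21, -0.19, 0.96]] @ diag([2.6305522700855235, 2.295383689283879, 2.2123762051959934]) @ [[-0.77, 0.60, 0.19], [0.61, 0.79, -0.04], [-0.18, 0.09, -0.98]]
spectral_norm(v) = 2.63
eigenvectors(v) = [[-0.97+0.00j,-0.10-0.13j,(-0.1+0.13j)], [-0.09+0.00j,0.71+0.00j,(0.71-0j)], [(0.23+0j),(-0.36-0.58j),(-0.36+0.58j)]]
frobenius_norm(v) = 4.13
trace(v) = -2.14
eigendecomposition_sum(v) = [[2.35+0.00j,  0.06+0.00j,  -0.54+0.00j],[(0.22+0j),  (0.01+0j),  (-0.05+0j)],[(-0.55+0j),  -0.01+0.00j,  (0.13+0j)]] + [[-0.06+0.02j, (0.05+0.32j), -0.24+0.22j], [(0.08-0.26j), (-1.21-0.64j), (-0.12-1.35j)], [-0.25+0.06j, 0.09+1.32j, -1.04+0.79j]] + [[(-0.06-0.02j), (0.05-0.32j), -0.24-0.22j], [(0.08+0.26j), (-1.21+0.64j), (-0.12+1.35j)], [-0.25-0.06j, 0.09-1.32j, -1.04-0.79j]]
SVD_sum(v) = [[1.42, -1.1, -0.36], [1.4, -1.09, -0.35], [-0.42, 0.33, 0.11]] + [[0.92, 1.2, -0.05], [-1.01, -1.32, 0.06], [-0.27, -0.35, 0.02]] + [[-0.11, 0.06, -0.61], [-0.0, 0.00, -0.01], [-0.37, 0.19, -2.08]]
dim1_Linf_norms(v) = [2.23, 2.41, 1.96]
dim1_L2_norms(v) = [2.46, 2.46, 2.23]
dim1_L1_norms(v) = [3.41, 3.1, 3.19]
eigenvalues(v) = [(2.48+0j), (-2.31+0.17j), (-2.31-0.17j)]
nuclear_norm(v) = 7.14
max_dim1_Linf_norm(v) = 2.41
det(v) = 13.36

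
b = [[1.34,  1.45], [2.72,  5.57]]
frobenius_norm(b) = 6.51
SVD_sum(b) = [[0.88, 1.69], [2.86, 5.5]] + [[0.46,  -0.24], [-0.14,  0.07]]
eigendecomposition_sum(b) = [[0.48, -0.14], [-0.26, 0.08]] + [[0.86, 1.59], [2.98, 5.49]]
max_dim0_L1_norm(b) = 7.02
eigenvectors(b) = [[-0.88,-0.28], [0.48,-0.96]]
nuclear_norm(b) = 7.03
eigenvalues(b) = [0.55, 6.36]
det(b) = 3.52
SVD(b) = [[-0.29, -0.96], [-0.96, 0.29]] @ diag([6.482793439136751, 0.5429449562207089]) @ [[-0.46, -0.89],[-0.89, 0.46]]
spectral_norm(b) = 6.48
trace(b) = 6.91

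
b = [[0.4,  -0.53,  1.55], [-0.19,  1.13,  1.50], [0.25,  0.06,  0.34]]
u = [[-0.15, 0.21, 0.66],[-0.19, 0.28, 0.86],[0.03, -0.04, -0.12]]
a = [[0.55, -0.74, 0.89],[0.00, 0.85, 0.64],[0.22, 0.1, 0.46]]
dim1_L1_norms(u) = [1.02, 1.33, 0.19]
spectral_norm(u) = 1.17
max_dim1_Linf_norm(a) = 0.89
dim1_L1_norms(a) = [2.18, 1.49, 0.78]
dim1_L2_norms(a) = [1.28, 1.06, 0.52]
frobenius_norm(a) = 1.74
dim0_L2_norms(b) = [0.51, 1.25, 2.18]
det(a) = -0.09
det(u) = -0.00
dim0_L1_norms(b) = [0.84, 1.72, 3.39]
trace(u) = 0.01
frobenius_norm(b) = 2.57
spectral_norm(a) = 1.34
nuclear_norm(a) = 2.52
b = a + u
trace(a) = 1.86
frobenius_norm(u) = 1.17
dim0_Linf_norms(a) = [0.55, 0.85, 0.89]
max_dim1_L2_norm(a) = 1.28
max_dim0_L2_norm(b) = 2.18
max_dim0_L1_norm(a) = 1.99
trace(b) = 1.87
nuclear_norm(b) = 3.68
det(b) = -0.57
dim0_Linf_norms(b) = [0.4, 1.13, 1.55]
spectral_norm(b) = 2.24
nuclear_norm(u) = 1.18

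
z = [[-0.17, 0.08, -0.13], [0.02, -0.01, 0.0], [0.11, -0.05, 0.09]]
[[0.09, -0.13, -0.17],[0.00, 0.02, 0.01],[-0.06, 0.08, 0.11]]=z@[[0.34, 0.58, 0.74],[0.50, -0.78, 0.38],[-0.80, -0.24, 0.55]]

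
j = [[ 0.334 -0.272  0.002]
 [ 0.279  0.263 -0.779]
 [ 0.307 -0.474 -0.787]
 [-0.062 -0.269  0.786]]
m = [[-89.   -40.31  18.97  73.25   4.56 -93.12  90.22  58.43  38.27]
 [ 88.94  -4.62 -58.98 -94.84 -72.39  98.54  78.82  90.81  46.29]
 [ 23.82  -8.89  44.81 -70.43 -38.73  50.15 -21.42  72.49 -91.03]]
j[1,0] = 0.279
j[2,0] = 0.307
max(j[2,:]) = 0.307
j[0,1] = -0.272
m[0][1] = -40.31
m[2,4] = -38.73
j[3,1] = -0.269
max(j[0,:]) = 0.334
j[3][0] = -0.062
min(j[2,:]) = -0.787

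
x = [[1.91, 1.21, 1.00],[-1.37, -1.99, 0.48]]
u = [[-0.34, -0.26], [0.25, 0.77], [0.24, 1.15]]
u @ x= [[-0.29, 0.11, -0.46], [-0.58, -1.23, 0.62], [-1.12, -2.0, 0.79]]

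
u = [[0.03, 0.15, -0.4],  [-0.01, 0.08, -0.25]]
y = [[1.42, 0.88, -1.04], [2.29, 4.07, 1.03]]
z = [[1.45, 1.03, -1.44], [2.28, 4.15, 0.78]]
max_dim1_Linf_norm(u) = 0.4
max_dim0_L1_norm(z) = 5.18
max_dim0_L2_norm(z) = 4.28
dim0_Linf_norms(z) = [2.28, 4.15, 1.44]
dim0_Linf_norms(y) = [2.29, 4.07, 1.04]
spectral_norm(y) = 4.95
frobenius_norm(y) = 5.17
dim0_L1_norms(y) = [3.71, 4.95, 2.07]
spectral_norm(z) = 5.01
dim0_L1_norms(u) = [0.04, 0.23, 0.65]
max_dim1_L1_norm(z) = 7.21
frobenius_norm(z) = 5.32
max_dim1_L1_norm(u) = 0.58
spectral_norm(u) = 0.50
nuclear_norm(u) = 0.53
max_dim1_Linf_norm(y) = 4.07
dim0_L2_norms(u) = [0.03, 0.17, 0.47]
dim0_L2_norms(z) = [2.7, 4.28, 1.64]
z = u + y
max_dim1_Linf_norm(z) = 4.15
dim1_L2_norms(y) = [1.97, 4.78]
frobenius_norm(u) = 0.50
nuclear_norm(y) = 6.45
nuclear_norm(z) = 6.78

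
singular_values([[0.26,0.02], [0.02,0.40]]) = [0.4, 0.26]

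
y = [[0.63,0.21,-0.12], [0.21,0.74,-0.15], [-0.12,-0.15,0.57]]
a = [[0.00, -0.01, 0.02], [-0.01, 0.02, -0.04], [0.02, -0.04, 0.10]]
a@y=[[-0.0, -0.01, 0.01], [0.00, 0.02, -0.02], [-0.01, -0.04, 0.06]]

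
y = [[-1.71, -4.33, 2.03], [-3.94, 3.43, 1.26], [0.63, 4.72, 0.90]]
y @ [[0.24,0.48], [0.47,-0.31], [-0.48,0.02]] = [[-3.42,  0.56], [0.06,  -2.93], [1.94,  -1.14]]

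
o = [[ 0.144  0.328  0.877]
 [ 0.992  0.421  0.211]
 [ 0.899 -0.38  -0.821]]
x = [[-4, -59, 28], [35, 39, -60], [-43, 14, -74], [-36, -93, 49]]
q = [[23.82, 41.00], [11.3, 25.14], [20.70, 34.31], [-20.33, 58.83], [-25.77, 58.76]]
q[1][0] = 11.3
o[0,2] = 0.877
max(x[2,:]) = 14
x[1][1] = 39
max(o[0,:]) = 0.877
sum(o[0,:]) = 1.349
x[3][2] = 49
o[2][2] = -0.821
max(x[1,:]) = 39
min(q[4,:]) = -25.77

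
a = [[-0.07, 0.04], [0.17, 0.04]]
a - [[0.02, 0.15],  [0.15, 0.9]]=[[-0.09, -0.11], [0.02, -0.86]]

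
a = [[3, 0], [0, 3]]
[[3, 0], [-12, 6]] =a@[[1, 0], [-4, 2]]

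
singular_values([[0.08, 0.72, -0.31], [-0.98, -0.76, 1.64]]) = [2.13, 0.54]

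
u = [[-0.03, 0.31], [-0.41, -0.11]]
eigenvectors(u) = [[(-0.07-0.65j), -0.07+0.65j], [0.75+0.00j, (0.75-0j)]]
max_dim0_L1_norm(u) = 0.44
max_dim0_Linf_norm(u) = 0.41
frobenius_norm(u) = 0.53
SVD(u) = [[0.24, -0.97], [-0.97, -0.24]] @ diag([0.43077365879217344, 0.30271117404351655]) @ [[0.91, 0.42], [0.42, -0.91]]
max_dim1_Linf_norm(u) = 0.41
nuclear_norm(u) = 0.73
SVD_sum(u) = [[0.09, 0.04], [-0.38, -0.18]] + [[-0.12, 0.27],[-0.03, 0.07]]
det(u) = 0.13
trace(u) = -0.14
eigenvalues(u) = [(-0.07+0.35j), (-0.07-0.35j)]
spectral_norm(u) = 0.43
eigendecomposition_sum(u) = [[-0.01+0.18j,0.15+0.03j], [-0.21-0.04j,-0.06+0.17j]] + [[-0.01-0.18j,(0.15-0.03j)],[-0.21+0.04j,-0.06-0.17j]]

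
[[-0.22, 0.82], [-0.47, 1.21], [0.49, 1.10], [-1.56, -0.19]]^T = [[-0.22, -0.47, 0.49, -1.56], [0.82, 1.21, 1.10, -0.19]]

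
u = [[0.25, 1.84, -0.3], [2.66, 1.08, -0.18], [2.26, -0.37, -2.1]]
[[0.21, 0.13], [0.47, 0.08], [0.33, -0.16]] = u @ [[0.14, -0.00], [0.09, 0.08], [-0.02, 0.06]]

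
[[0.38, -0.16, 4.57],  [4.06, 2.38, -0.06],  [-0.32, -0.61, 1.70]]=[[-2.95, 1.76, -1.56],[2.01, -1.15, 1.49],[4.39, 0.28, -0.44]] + [[3.33, -1.92, 6.13], [2.05, 3.53, -1.55], [-4.71, -0.89, 2.14]]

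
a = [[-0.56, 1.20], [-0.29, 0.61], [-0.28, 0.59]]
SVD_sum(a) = [[-0.56, 1.2], [-0.29, 0.61], [-0.28, 0.59]] + [[0.00, 0.00], [-0.00, -0.0], [-0.00, -0.00]]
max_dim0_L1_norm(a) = 2.4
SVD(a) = [[-0.82, 0.58], [-0.42, -0.63], [-0.40, -0.52]] @ diag([1.6236602271376788, 0.005240878859737228]) @ [[0.42, -0.91],[0.91, 0.42]]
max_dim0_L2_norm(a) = 1.47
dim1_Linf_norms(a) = [1.2, 0.61, 0.59]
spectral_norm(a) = 1.62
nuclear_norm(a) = 1.63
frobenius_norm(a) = 1.62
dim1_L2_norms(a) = [1.32, 0.68, 0.65]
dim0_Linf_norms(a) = [0.56, 1.2]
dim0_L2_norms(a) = [0.69, 1.47]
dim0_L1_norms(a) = [1.13, 2.4]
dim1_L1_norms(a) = [1.76, 0.9, 0.87]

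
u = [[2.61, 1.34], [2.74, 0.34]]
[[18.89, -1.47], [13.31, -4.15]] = u@ [[4.1, -1.82],[6.11, 2.45]]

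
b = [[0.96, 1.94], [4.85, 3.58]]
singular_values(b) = [6.34, 0.94]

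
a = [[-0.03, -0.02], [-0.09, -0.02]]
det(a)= -0.001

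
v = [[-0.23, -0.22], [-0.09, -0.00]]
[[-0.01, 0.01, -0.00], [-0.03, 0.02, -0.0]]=v @ [[0.28,-0.2,0.02], [-0.26,0.18,-0.02]]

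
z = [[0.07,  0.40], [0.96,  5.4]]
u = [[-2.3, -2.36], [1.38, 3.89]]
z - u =[[2.37, 2.76], [-0.42, 1.51]]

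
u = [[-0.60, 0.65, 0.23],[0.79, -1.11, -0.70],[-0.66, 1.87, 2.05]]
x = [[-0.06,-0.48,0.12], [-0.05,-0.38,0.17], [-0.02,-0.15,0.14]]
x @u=[[-0.42, 0.72, 0.57], [-0.38, 0.71, 0.60], [-0.20, 0.42, 0.39]]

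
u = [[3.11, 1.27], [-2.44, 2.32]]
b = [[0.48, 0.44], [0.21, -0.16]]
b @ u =[[0.42,1.63], [1.04,-0.10]]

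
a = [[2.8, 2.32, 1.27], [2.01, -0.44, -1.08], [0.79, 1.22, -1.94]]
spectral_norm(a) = 4.11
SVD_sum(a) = [[3.04, 2.05, 0.16], [1.14, 0.77, 0.06], [1.03, 0.7, 0.06]] + [[-0.19,  0.19,  1.13], [0.24,  -0.24,  -1.41], [0.3,  -0.3,  -1.76]] + [[-0.05, 0.08, -0.02], [0.63, -0.96, 0.27], [-0.54, 0.82, -0.23]]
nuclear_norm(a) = 8.27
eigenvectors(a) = [[0.91+0.00j, (-0.41+0.06j), -0.41-0.06j], [(0.36+0j), 0.72+0.00j, (0.72-0j)], [0.20+0.00j, 0.13-0.54j, (0.13+0.54j)]]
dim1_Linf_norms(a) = [2.8, 2.01, 1.94]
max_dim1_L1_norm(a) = 6.39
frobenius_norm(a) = 5.11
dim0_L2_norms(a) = [3.54, 2.66, 2.56]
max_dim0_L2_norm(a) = 3.54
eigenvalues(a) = [(4+0j), (-1.79+0.98j), (-1.79-0.98j)]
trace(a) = 0.42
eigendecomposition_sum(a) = [[(3.21+0j), (1.78-0j), 0.36+0.00j],[1.29+0.00j, (0.71-0j), 0.15+0.00j],[0.69+0.00j, (0.38-0j), (0.08+0j)]] + [[(-0.21+0.04j), (0.27-0.45j), 0.45+0.63j], [(0.36-0.02j), (-0.58+0.7j), (-0.61-1.19j)], [(0.05-0.28j), 0.42+0.56j, (-1.01+0.24j)]] + [[-0.21-0.04j, 0.27+0.45j, 0.45-0.63j], [0.36+0.02j, -0.58-0.70j, -0.61+1.19j], [0.05+0.28j, 0.42-0.56j, -1.01-0.24j]]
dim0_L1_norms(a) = [5.6, 3.98, 4.29]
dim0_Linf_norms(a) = [2.8, 2.32, 1.94]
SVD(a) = [[-0.89, -0.45, -0.06], [-0.33, 0.56, 0.76], [-0.30, 0.70, -0.65]] @ diag([4.113500473719246, 2.5975231666245735, 1.5631657786556694]) @ [[-0.83, -0.56, -0.04], [0.16, -0.17, -0.97], [0.53, -0.81, 0.23]]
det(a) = 16.70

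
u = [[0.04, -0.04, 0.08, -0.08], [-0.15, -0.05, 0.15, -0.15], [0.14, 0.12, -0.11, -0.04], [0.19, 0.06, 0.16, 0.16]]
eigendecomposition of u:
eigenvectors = [[(0.27+0j),0.04-0.27j,0.04+0.27j,-0.45+0.00j], [0.67+0.00j,0.28-0.36j,(0.28+0.36j),(0.86+0j)], [(-0.69+0j),0.02-0.37j,(0.02+0.37j),(0.23+0j)], [(0.04+0j),-0.76+0.00j,-0.76-0.00j,(-0.02+0j)]]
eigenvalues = [(-0.28+0j), (0.12+0.17j), (0.12-0.17j), (0.07+0j)]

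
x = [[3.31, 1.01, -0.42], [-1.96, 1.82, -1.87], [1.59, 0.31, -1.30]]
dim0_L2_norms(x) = [4.16, 2.1, 2.32]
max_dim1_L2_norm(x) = 3.49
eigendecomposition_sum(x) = [[(1.66+0.01j), (0.5-0.85j), (-0.23+0.51j)],[-1.10+2.43j, 0.91+1.29j, -0.59-0.67j],[0.59-0.03j, (0.16-0.31j), (-0.07+0.19j)]] + [[1.66-0.01j, (0.5+0.85j), (-0.23-0.51j)],[(-1.1-2.43j), (0.91-1.29j), (-0.59+0.67j)],[(0.59+0.03j), (0.16+0.31j), -0.07-0.19j]] + [[-0.02-0.00j, 0.00-0.00j, 0.05+0.00j], [0.24+0.00j, (-0.01+0j), (-0.69-0j)], [0.40+0.00j, -0.02+0.00j, -1.15-0.00j]]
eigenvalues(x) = [(2.5+1.49j), (2.5-1.49j), (-1.18+0j)]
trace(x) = 3.83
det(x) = -10.02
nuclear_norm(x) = 7.98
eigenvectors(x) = [[(-0.21-0.48j), -0.21+0.48j, -0.03+0.00j],[0.83+0.00j, (0.83-0j), (0.51+0j)],[-0.08-0.17j, (-0.08+0.17j), 0.86+0.00j]]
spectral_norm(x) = 4.16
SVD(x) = [[-0.8,-0.32,-0.51], [0.47,-0.86,-0.19], [-0.38,-0.39,0.84]] @ diag([4.163262799109417, 3.025262451735017, 0.7954432498134903]) @ [[-1.0, -0.02, -0.01],[0.00, -0.67, 0.74],[0.02, -0.74, -0.67]]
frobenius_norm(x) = 5.21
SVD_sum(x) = [[3.32, 0.06, 0.04], [-1.95, -0.03, -0.02], [1.58, 0.03, 0.02]] + [[-0.0, 0.65, -0.73], [-0.01, 1.74, -1.95], [-0.0, 0.78, -0.87]] + [[-0.01, 0.3, 0.27], [-0.00, 0.11, 0.1], [0.01, -0.5, -0.45]]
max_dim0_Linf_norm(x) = 3.31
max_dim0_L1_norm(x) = 6.86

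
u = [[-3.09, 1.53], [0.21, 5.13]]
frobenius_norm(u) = 6.18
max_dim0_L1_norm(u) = 6.66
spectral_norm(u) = 5.42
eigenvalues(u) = [-3.13, 5.17]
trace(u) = 2.04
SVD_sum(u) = [[-0.38, 2.03], [-0.91, 4.92]] + [[-2.71, -0.50], [1.12, 0.21]]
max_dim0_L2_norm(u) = 5.35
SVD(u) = [[0.38,0.92],[0.92,-0.38]] @ diag([5.415978695823468, 2.986163888065477]) @ [[-0.18, 0.98], [-0.98, -0.18]]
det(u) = -16.17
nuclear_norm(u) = 8.40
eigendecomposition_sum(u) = [[-3.11,  0.58], [0.08,  -0.01]] + [[0.02, 0.95],[0.13, 5.14]]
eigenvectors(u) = [[-1.0, -0.18], [0.03, -0.98]]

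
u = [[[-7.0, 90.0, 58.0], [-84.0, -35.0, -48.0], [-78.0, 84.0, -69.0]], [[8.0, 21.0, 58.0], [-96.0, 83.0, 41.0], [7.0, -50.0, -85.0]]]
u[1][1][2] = 41.0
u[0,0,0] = -7.0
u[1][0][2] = 58.0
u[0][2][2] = -69.0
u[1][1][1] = 83.0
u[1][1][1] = 83.0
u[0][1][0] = -84.0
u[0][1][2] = -48.0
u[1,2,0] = 7.0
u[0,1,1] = -35.0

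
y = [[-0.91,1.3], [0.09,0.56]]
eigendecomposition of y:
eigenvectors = [[-1.0, -0.64], [0.06, -0.77]]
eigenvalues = [-0.99, 0.64]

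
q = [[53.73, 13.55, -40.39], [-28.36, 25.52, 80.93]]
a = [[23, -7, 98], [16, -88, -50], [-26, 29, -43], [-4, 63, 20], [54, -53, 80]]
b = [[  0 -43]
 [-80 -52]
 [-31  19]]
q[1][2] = 80.93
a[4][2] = 80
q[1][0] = -28.36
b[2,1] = 19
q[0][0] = 53.73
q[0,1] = 13.55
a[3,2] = 20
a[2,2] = -43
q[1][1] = 25.52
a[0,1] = -7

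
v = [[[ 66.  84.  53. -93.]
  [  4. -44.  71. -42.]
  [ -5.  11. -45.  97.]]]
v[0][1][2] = 71.0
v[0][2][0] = -5.0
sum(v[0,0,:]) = 110.0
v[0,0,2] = 53.0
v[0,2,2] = -45.0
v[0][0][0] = 66.0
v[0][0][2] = 53.0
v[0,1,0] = 4.0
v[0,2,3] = 97.0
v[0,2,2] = -45.0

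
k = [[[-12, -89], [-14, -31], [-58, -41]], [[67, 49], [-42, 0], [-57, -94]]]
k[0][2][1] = -41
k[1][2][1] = -94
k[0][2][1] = -41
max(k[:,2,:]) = -41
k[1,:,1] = [49, 0, -94]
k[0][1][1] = -31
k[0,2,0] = -58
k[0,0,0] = -12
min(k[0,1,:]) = -31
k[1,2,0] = -57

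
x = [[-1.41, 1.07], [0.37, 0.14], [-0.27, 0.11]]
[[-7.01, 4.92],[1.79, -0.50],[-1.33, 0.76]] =x @ [[4.89,-2.07],  [-0.11,1.87]]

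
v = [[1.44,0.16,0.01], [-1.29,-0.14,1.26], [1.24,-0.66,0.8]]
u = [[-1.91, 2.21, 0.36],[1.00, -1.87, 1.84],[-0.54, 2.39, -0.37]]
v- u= [[3.35, -2.05, -0.35], [-2.29, 1.73, -0.58], [1.78, -3.05, 1.17]]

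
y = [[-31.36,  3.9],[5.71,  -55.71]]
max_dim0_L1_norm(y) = 59.61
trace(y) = -87.07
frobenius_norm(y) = 64.30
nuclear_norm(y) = 87.09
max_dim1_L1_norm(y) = 61.42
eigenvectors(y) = [[0.98, -0.15], [0.22, 0.99]]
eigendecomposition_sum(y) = [[-29.45, -4.55], [-6.66, -1.03]] + [[-1.91,8.45], [12.37,-54.68]]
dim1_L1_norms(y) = [35.26, 61.42]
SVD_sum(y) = [[-1.97,  9.81], [10.98,  -54.65]] + [[-29.39, -5.91], [-5.27, -1.06]]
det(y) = 1724.80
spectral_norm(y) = 56.63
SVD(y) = [[-0.18, 0.98], [0.98, 0.18]] @ diag([56.633280543152736, 30.455530448845547]) @ [[0.2, -0.98], [-0.98, -0.20]]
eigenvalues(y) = [-30.48, -56.59]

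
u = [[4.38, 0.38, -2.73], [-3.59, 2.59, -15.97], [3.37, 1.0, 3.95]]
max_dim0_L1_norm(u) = 22.65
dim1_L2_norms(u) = [5.18, 16.57, 5.29]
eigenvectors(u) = [[(-0.29+0j),0.13-0.14j,(0.13+0.14j)], [0.96+0.00j,(0.94+0j),(0.94-0j)], [0.02+0.00j,-0.10-0.27j,-0.10+0.27j]]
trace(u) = 10.92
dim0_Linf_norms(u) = [4.38, 2.59, 15.97]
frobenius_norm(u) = 18.15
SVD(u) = [[0.10, -0.88, -0.47], [0.96, -0.04, 0.27], [-0.26, -0.47, 0.84]] @ diag([17.235275163023253, 5.509264063782772, 1.4041009687289296]) @ [[-0.23, 0.13, -0.97], [-0.97, -0.16, 0.20], [-0.13, 0.98, 0.16]]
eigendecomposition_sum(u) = [[(1.98+0j), (-0.38+0j), (-1.03+0j)], [(-6.58+0j), 1.26+0.00j, (3.42+0j)], [(-0.15+0j), 0.03+0.00j, 0.08+0.00j]] + [[1.20+0.70j, (0.38+0.17j), (-0.85+1.87j)], [1.50+6.74j, (0.66+1.96j), -9.69+3.18j], [1.76-1.14j, 0.49-0.40j, (1.94+2.42j)]] + [[(1.2-0.7j),(0.38-0.17j),(-0.85-1.87j)], [(1.5-6.74j),(0.66-1.96j),(-9.69-3.18j)], [(1.76+1.14j),(0.49+0.4j),(1.94-2.42j)]]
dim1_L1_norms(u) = [7.49, 22.15, 8.32]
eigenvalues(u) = [(3.32+0j), (3.8+5.07j), (3.8-5.07j)]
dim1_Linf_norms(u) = [4.38, 15.97, 3.95]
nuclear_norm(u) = 24.15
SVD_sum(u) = [[-0.38, 0.22, -1.64], [-3.74, 2.18, -15.99], [1.0, -0.58, 4.29]] + [[4.68, 0.8, -0.98], [0.2, 0.03, -0.04], [2.52, 0.43, -0.53]] + [[0.09, -0.64, -0.11], [-0.05, 0.38, 0.06], [-0.16, 1.16, 0.19]]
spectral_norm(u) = 17.24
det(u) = 133.32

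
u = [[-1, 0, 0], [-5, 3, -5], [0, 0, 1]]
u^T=[[-1, -5, 0], [0, 3, 0], [0, -5, 1]]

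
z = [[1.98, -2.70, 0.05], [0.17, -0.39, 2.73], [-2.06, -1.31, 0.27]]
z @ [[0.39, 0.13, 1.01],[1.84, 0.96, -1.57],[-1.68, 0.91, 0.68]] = [[-4.28, -2.29, 6.27], [-5.24, 2.13, 2.64], [-3.67, -1.28, 0.16]]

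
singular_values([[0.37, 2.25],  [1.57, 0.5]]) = [2.46, 1.36]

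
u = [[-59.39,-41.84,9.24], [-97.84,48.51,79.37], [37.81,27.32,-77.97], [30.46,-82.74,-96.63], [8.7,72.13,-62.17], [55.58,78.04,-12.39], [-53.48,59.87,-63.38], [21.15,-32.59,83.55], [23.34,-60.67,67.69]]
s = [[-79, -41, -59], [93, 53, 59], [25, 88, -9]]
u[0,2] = 9.24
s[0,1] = -41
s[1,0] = 93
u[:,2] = [9.24, 79.37, -77.97, -96.63, -62.17, -12.39, -63.38, 83.55, 67.69]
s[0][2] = -59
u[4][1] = 72.13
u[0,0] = -59.39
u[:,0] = [-59.39, -97.84, 37.81, 30.46, 8.7, 55.58, -53.48, 21.15, 23.34]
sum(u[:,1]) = 68.03000000000002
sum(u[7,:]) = 72.10999999999999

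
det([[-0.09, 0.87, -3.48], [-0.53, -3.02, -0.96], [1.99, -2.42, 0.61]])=-26.383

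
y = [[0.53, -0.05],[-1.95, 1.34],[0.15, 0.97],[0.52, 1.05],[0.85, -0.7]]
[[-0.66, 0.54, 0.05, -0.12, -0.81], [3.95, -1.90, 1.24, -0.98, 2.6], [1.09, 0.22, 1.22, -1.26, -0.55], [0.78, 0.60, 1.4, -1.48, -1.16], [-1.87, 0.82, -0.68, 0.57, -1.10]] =y @ [[-1.13,1.02,0.21,-0.35,-1.56], [1.30,0.07,1.23,-1.24,-0.33]]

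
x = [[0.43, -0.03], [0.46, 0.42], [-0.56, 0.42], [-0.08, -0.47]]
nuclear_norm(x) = 1.60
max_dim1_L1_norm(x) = 0.98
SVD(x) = [[-0.51, -0.03], [-0.48, -0.62], [0.72, -0.46], [0.03, 0.63]] @ diag([0.847690220604047, 0.756651366147093]) @ [[-0.99, 0.12], [-0.12, -0.99]]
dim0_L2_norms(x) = [0.85, 0.76]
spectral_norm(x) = 0.85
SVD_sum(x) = [[0.43, -0.05], [0.40, -0.05], [-0.6, 0.07], [-0.02, 0.00]] + [[0.00,  0.02],  [0.06,  0.47],  [0.04,  0.35],  [-0.06,  -0.47]]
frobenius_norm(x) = 1.14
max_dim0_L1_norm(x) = 1.53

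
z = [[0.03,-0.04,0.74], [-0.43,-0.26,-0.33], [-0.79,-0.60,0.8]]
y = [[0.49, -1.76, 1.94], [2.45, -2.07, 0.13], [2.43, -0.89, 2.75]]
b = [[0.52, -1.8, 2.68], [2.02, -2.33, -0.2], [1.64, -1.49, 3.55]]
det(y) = 14.10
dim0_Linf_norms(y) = [2.45, 2.07, 2.75]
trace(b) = 1.74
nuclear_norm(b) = 8.89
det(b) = 11.22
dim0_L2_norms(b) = [2.65, 3.3, 4.45]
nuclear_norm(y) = 8.47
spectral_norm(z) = 1.38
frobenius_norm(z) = 1.59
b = y + z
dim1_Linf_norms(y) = [1.94, 2.45, 2.75]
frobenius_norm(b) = 6.14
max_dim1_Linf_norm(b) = 3.55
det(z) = 0.00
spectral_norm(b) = 5.52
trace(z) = 0.57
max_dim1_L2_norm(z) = 1.27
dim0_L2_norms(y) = [3.49, 2.86, 3.37]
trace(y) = 1.17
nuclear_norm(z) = 2.18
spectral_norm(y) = 5.06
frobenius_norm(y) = 5.63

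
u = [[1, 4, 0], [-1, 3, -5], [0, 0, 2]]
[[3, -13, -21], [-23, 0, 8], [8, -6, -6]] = u@[[3, 3, -5], [0, -4, -4], [4, -3, -3]]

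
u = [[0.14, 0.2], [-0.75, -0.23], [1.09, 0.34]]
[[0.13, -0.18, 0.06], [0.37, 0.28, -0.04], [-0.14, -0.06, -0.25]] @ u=[[0.22, 0.09], [-0.20, -0.00], [-0.25, -0.1]]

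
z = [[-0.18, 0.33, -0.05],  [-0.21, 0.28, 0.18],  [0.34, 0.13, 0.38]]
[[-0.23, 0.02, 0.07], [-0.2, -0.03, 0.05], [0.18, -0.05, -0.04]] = z @ [[0.54, 0.05, -0.1], [-0.39, 0.05, 0.16], [0.12, -0.19, -0.07]]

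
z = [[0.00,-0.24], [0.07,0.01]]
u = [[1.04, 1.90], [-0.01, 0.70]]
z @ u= [[0.0, -0.17], [0.07, 0.14]]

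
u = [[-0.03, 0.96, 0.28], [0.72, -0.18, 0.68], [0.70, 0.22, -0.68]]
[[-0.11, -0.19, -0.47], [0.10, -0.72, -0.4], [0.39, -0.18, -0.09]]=u@ [[0.35, -0.63, -0.34],[-0.04, -0.1, -0.40],[-0.23, -0.42, -0.34]]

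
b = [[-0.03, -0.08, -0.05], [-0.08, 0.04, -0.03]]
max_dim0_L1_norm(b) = 0.12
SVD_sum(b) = [[-0.06, -0.04, -0.05], [-0.03, -0.02, -0.03]] + [[0.03, -0.04, 0.00], [-0.05, 0.06, -0.0]]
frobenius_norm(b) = 0.14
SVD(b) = [[-0.88,-0.48], [-0.48,0.88]] @ diag([0.1009067185516141, 0.09229211315787139]) @ [[0.64, 0.51, 0.58], [-0.61, 0.80, -0.03]]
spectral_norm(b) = 0.10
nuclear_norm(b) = 0.19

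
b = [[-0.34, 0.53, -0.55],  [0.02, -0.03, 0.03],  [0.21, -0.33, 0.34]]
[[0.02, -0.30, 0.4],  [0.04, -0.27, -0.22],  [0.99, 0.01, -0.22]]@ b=[[0.07,  -0.11,  0.12],[-0.07,  0.1,  -0.10],[-0.38,  0.6,  -0.62]]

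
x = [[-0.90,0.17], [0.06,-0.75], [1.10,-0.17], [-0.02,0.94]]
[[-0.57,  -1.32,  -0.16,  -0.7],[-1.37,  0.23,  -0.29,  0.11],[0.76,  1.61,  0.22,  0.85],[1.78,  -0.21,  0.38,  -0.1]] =x@[[0.99, 1.43, 0.26, 0.76], [1.91, -0.19, 0.41, -0.09]]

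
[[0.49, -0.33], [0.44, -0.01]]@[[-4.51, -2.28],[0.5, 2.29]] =[[-2.37, -1.87], [-1.99, -1.03]]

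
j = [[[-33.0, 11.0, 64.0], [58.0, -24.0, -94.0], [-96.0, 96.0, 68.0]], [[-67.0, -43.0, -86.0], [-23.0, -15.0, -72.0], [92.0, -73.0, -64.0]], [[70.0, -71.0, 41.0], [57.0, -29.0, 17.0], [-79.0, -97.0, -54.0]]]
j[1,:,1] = [-43.0, -15.0, -73.0]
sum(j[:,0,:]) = -114.0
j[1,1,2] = -72.0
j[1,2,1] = -73.0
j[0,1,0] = 58.0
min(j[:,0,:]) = -86.0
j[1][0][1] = -43.0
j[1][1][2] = -72.0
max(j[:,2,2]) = 68.0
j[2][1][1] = -29.0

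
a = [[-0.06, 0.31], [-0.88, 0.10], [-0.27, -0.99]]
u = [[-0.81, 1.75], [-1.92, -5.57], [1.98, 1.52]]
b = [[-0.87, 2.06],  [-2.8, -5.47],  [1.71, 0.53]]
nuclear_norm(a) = 1.96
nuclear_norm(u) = 8.31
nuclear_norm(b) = 8.57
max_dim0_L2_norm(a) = 1.04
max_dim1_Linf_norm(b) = 5.47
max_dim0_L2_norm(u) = 6.03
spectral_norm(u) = 6.40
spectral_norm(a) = 1.08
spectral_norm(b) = 6.44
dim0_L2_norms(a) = [0.92, 1.04]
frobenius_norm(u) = 6.68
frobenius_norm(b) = 6.78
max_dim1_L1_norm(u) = 7.49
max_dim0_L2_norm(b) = 5.87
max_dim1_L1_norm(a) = 1.26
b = a + u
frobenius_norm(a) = 1.39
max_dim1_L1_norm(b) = 8.27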